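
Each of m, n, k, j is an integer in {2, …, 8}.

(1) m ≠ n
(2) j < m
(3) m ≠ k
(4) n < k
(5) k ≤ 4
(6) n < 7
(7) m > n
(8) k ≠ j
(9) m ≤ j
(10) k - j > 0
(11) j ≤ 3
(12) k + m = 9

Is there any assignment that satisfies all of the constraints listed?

Unsatisfiable

From constraint 5: k ≤ 4. From constraints 9 and 11: m ≤ j ≤ 3. Hence k + m ≤ 7. But constraint 12 requires k + m = 9, and 9 > 7. Contradiction.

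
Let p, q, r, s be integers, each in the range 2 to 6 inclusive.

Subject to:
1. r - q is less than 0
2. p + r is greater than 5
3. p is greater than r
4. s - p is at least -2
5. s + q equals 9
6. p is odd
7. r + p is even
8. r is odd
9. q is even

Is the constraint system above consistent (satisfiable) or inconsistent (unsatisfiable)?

Satisfiable

Setting (p, q, r, s) = (5, 4, 3, 5) satisfies everything: constraint 1: r - q = -1; constraint 2: p + r = 8, and the others follow.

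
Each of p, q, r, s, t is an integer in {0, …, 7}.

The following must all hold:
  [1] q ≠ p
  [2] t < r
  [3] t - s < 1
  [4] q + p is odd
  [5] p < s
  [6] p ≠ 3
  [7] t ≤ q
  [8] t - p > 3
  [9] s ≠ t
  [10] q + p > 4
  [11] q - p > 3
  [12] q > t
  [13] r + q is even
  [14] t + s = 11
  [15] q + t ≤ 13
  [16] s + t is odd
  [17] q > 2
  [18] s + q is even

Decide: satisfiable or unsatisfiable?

One satisfying assignment is p = 1, q = 6, r = 6, s = 6, t = 5.
For the less obvious constraints — constraint 3: t - s = -1; constraint 8: t - p = 4; constraint 10: q + p = 7 — and the others hold by inspection.

Satisfiable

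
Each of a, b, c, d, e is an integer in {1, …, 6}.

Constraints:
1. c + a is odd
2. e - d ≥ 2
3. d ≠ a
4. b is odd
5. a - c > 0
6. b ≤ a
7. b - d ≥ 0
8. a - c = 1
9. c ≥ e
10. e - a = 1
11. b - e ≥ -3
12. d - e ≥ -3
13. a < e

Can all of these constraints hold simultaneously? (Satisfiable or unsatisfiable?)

Constraints 5, 9, and 13 give e ≤ c, c < a, a < e. Chaining: e ≤ c < a < e, which forces e < e — impossible.

Unsatisfiable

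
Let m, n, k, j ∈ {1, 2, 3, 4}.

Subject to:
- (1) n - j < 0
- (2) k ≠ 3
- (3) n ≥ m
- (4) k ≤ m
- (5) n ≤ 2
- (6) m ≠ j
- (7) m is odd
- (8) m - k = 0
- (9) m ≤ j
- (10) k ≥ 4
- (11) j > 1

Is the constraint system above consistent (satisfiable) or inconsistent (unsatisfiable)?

From constraints 4 and 10: m ≥ k and k ≥ 4, so m ≥ 4. From constraints 3 and 5: m ≤ n and n ≤ 2, so m ≤ 2. But 2 < 4, so no value of m works.

Unsatisfiable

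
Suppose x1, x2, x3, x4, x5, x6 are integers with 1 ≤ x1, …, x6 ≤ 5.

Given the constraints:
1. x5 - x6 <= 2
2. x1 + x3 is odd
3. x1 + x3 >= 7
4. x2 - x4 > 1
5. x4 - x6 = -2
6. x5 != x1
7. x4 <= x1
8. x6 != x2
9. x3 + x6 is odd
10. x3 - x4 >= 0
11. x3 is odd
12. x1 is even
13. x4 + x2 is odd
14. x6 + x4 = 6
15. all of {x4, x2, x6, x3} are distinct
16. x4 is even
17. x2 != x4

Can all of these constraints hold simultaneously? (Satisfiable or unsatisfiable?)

Satisfiable

Take x1 = 4, x2 = 5, x3 = 3, x4 = 2, x5 = 3, x6 = 4. Then constraint 1: x5 - x6 = -1; constraint 3: x1 + x3 = 7, and every other listed constraint is also met.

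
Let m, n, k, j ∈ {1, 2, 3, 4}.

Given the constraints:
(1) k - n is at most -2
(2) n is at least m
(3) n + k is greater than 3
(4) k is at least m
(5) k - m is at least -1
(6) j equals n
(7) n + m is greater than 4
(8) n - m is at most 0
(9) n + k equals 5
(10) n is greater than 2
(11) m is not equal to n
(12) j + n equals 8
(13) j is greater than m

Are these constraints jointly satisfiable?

Unsatisfiable

Constraints 1, 5, and 8 give n − k ≥ 2, k − m ≥ -1, m − n ≥ 0.
Adding all 3 inequalities: the left sides telescope to 0, and the right sides sum to 2 + (-1) + 0 = 1. So 0 ≥ 1, which is false.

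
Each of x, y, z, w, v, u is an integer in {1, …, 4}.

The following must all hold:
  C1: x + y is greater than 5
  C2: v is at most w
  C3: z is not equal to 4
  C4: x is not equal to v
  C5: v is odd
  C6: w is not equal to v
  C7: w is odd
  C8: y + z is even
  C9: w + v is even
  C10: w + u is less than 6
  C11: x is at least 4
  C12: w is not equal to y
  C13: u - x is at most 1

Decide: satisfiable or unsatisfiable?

Try x = 4, y = 2, z = 2, w = 3, v = 1, u = 2.
Check constraint 1: x + y = 6; constraint 10: w + u = 5; constraint 13: u - x = -2. The remaining constraints are straightforward to verify.

Satisfiable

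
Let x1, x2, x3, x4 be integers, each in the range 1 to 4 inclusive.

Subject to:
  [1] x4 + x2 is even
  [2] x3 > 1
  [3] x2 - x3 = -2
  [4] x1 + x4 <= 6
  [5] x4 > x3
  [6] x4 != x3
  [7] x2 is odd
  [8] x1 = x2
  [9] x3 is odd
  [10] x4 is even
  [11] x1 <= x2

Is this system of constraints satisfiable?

Constraint 10 makes x4 even and constraint 7 makes x2 odd, so x4 + x2 must be odd. Constraint 1 says x4 + x2 is even — contradiction.

Unsatisfiable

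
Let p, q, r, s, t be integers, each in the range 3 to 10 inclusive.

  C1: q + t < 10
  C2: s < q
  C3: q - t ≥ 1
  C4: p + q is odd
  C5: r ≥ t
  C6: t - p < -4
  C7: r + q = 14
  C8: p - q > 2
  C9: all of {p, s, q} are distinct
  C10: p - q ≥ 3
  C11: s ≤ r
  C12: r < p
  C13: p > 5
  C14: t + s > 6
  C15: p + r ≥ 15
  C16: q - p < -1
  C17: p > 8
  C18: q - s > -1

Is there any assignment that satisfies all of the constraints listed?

Satisfiable

Take p = 9, q = 6, r = 8, s = 4, t = 3. Then constraint 1: q + t = 9; constraint 3: q - t = 3, and every other listed constraint is also met.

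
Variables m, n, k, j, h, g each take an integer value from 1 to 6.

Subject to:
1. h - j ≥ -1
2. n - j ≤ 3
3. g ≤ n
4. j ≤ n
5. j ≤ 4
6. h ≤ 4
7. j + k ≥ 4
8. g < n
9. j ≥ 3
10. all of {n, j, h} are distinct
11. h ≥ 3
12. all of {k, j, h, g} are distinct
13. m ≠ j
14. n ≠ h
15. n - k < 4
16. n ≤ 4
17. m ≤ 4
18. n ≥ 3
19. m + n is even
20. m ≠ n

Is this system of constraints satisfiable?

Constraints 5, 6, 9, 11, 16, and 18 confine each of n, j, h to the 2 values {3, 4}.
Constraint 10 requires all 3 of them to be distinct, but only 2 values are available — impossible by the pigeonhole principle.

Unsatisfiable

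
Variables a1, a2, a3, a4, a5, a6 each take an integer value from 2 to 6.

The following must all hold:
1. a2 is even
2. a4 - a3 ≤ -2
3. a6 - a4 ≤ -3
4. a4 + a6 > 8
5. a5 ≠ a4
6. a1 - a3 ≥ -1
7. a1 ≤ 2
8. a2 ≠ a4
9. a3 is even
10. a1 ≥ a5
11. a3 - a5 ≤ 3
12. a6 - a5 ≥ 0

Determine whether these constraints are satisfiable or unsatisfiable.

Constraints 2, 3, 11, and 12 give a5 − a3 ≥ -3, a3 − a4 ≥ 2, a4 − a6 ≥ 3, a6 − a5 ≥ 0.
Adding all 4 inequalities: the left sides telescope to 0, and the right sides sum to (-3) + 2 + 3 + 0 = 2. So 0 ≥ 2, which is false.

Unsatisfiable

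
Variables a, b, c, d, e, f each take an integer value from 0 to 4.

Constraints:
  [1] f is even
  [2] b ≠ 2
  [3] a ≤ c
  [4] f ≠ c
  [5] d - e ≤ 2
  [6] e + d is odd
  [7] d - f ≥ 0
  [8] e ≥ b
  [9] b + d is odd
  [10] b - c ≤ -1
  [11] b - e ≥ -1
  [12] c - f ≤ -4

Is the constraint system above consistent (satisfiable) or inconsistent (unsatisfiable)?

Constraints 5, 7, 10, 11, and 12 give c − b ≥ 1, b − e ≥ -1, e − d ≥ -2, d − f ≥ 0, f − c ≥ 4.
Adding all 5 inequalities: the left sides telescope to 0, and the right sides sum to 1 + (-1) + (-2) + 0 + 4 = 2. So 0 ≥ 2, which is false.

Unsatisfiable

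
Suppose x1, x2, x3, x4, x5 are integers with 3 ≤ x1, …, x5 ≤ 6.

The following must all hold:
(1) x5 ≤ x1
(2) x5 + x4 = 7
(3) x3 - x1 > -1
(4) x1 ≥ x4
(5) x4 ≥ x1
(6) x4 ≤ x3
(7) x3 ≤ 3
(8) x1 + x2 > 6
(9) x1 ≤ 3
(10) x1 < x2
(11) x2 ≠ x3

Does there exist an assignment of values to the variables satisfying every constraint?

From constraints 1 and 9: x5 ≤ x1 ≤ 3. From constraints 6 and 7: x4 ≤ x3 ≤ 3. Hence x5 + x4 ≤ 6. But constraint 2 requires x5 + x4 = 7, and 7 > 6. Contradiction.

Unsatisfiable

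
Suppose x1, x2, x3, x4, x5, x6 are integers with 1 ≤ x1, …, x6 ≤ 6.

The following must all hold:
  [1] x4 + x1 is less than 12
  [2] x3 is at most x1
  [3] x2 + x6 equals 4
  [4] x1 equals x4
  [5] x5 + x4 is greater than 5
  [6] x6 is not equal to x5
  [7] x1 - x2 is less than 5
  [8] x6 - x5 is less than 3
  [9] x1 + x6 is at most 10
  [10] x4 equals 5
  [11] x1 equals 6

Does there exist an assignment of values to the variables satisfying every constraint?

Unsatisfiable

Constraint 11 fixes x1 = 6 and constraint 10 fixes x4 = 5, but constraint 4 requires x1 = x4. Since 6 ≠ 5, contradiction.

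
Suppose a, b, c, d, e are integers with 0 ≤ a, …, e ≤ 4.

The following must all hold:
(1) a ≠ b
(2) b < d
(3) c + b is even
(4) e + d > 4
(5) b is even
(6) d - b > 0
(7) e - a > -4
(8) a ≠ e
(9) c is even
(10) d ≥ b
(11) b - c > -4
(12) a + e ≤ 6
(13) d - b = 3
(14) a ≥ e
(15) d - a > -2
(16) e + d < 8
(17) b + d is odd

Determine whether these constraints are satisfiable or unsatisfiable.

Satisfiable

One satisfying assignment is a = 4, b = 0, c = 2, d = 3, e = 2.
For the less obvious constraints — constraint 4: e + d = 5; constraint 6: d - b = 3 — and the others hold by inspection.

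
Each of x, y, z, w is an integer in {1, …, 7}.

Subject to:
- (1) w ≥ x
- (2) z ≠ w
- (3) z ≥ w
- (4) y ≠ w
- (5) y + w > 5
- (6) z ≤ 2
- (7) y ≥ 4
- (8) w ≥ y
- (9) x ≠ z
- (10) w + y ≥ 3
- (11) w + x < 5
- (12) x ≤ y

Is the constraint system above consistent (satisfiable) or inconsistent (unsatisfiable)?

Unsatisfiable

From constraints 7 and 8: w ≥ y and y ≥ 4, so w ≥ 4. From constraints 3 and 6: w ≤ z and z ≤ 2, so w ≤ 2. But 2 < 4, so no value of w works.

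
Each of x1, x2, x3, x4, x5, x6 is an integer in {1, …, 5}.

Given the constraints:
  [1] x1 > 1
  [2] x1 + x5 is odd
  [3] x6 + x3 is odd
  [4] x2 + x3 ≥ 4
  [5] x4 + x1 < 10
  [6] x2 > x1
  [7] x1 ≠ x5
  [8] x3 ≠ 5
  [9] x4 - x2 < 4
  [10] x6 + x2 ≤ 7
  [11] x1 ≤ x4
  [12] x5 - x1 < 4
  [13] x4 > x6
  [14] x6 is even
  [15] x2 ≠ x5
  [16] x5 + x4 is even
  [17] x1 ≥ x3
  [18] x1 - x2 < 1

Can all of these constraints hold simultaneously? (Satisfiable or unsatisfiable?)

The assignment x1 = 2, x2 = 3, x3 = 1, x4 = 5, x5 = 5, x6 = 2 works:
  constraint 4 holds since x2 + x3 = 4.
  constraint 5 holds since x4 + x1 = 7.
  constraint 9 holds since x4 - x2 = 2.
The rest check out directly.

Satisfiable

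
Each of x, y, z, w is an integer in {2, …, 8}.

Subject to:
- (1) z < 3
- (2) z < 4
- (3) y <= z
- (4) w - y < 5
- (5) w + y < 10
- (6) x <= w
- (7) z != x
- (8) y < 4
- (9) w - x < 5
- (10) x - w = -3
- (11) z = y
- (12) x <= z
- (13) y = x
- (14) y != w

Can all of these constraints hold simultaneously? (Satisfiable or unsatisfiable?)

From constraints 11 and 13, z = y = x, so z = x. But constraint 7 says z ≠ x. Contradiction.

Unsatisfiable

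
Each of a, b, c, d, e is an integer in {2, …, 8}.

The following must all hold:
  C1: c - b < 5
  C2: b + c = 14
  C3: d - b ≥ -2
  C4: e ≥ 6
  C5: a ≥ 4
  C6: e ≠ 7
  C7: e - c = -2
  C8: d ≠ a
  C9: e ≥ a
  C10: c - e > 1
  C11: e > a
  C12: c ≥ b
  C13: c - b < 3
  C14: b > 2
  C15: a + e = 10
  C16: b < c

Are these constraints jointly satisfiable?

Satisfiable

The assignment a = 4, b = 6, c = 8, d = 6, e = 6 works:
  constraint 1 holds since c - b = 2.
  constraint 2 holds since b + c = 14.
The rest check out directly.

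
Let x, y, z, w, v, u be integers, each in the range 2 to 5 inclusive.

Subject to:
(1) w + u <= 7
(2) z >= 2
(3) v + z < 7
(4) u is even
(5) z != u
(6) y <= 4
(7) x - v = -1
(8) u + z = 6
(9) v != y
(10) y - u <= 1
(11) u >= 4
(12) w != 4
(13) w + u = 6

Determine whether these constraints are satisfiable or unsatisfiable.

Satisfiable

Take x = 3, y = 2, z = 2, w = 2, v = 4, u = 4. Then constraint 1: w + u = 6; constraint 3: v + z = 6; constraint 7: x - v = -1, and every other listed constraint is also met.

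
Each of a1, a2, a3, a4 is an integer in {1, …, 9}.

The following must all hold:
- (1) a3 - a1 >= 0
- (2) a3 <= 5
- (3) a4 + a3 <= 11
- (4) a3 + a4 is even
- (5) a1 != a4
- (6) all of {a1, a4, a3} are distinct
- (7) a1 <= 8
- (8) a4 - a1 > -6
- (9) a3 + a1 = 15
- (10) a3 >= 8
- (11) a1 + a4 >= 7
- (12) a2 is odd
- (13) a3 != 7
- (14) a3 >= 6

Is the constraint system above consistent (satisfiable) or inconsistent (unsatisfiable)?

From constraint 2: a3 ≤ 5. From constraint 7: a1 ≤ 8. Hence a3 + a1 ≤ 13. But constraint 9 requires a3 + a1 = 15, and 15 > 13. Contradiction.

Unsatisfiable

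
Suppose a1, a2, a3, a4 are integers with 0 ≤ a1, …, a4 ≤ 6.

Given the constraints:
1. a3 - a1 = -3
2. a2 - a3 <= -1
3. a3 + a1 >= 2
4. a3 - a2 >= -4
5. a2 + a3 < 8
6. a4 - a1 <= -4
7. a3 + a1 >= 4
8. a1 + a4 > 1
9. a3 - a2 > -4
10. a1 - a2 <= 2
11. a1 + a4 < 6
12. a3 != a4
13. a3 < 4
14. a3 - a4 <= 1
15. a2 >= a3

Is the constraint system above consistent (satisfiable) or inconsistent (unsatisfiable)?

Unsatisfiable

Constraints 2, 6, 10, and 14 give a2 − a1 ≥ -2, a1 − a4 ≥ 4, a4 − a3 ≥ -1, a3 − a2 ≥ 1.
Adding all 4 inequalities: the left sides telescope to 0, and the right sides sum to (-2) + 4 + (-1) + 1 = 2. So 0 ≥ 2, which is false.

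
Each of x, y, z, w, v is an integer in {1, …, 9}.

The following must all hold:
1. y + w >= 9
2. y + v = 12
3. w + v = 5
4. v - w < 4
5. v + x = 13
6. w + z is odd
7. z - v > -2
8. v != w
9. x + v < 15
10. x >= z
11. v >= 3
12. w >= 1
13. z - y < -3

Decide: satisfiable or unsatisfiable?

Try x = 9, y = 8, z = 4, w = 1, v = 4.
Check constraint 1: y + w = 9; constraint 2: y + v = 12; constraint 3: w + v = 5. The remaining constraints are straightforward to verify.

Satisfiable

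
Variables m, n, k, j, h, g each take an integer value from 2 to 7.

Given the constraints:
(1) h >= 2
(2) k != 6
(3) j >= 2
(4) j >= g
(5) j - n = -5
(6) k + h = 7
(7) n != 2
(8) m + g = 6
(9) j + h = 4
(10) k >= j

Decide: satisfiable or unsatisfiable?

Satisfiable

Take m = 4, n = 7, k = 5, j = 2, h = 2, g = 2. Then constraint 5: j - n = -5; constraint 6: k + h = 7; constraint 8: m + g = 6, and every other listed constraint is also met.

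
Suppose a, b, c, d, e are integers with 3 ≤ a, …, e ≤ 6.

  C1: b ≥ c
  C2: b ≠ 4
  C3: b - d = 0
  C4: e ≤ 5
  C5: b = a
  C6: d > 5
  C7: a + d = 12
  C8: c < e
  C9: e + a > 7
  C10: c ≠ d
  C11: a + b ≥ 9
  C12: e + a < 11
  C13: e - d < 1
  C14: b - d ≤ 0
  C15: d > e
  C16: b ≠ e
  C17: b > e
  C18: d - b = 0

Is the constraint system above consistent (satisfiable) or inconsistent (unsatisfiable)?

Satisfiable

The assignment a = 6, b = 6, c = 3, d = 6, e = 4 works:
  constraint 3 holds since b - d = 0.
  constraint 7 holds since a + d = 12.
  constraint 9 holds since e + a = 10.
The rest check out directly.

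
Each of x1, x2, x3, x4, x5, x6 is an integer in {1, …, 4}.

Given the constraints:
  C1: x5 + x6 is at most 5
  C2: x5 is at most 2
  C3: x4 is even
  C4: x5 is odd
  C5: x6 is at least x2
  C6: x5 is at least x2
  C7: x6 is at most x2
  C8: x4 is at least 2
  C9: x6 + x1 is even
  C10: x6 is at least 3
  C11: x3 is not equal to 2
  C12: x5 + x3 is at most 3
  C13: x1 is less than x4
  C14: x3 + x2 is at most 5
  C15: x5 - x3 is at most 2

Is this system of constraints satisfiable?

Unsatisfiable

From constraints 7 and 10: x2 ≥ x6 and x6 ≥ 3, so x2 ≥ 3. From constraints 2 and 6: x2 ≤ x5 and x5 ≤ 2, so x2 ≤ 2. But 2 < 3, so no value of x2 works.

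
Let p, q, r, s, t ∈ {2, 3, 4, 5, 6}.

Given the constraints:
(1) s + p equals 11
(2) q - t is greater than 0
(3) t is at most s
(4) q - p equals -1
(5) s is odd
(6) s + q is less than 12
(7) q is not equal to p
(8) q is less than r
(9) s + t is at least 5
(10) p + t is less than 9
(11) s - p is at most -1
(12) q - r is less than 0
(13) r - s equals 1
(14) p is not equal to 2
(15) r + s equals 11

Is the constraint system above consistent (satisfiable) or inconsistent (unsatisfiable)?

Take p = 6, q = 5, r = 6, s = 5, t = 2. Then constraint 1: s + p = 11; constraint 2: q - t = 3; constraint 4: q - p = -1, and every other listed constraint is also met.

Satisfiable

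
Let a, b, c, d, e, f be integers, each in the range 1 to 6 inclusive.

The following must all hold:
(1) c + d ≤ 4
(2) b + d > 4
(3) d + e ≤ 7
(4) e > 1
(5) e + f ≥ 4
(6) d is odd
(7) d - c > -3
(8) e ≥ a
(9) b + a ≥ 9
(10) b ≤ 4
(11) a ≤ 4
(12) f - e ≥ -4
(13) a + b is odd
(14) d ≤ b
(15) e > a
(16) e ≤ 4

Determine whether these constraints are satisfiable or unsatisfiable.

Unsatisfiable

From constraint 10: b ≤ 4. From constraints 8 and 16: a ≤ e ≤ 4. Hence b + a ≤ 8. But constraint 9 requires b + a ≥ 9, and 9 > 8. Contradiction.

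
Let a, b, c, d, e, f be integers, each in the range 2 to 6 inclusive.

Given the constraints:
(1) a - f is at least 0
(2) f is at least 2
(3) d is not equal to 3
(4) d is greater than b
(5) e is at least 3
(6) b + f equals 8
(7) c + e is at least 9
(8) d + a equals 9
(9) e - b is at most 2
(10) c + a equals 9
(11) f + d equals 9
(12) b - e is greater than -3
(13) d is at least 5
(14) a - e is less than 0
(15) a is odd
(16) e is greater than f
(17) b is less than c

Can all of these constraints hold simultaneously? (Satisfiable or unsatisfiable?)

Try a = 3, b = 5, c = 6, d = 6, e = 6, f = 3.
Check constraint 1: a - f = 0; constraint 6: b + f = 8. The remaining constraints are straightforward to verify.

Satisfiable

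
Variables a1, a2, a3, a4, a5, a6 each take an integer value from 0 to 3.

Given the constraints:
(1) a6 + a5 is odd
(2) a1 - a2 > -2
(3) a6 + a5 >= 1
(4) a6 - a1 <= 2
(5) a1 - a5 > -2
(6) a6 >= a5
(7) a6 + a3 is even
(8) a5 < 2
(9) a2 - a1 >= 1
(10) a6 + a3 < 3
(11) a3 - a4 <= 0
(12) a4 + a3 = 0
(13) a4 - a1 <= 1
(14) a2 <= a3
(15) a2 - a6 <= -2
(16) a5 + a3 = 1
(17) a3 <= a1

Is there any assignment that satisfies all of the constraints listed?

Constraints 4, 9, and 15 give a6 − a2 ≥ 2, a2 − a1 ≥ 1, a1 − a6 ≥ -2.
Adding all 3 inequalities: the left sides telescope to 0, and the right sides sum to 2 + 1 + (-2) = 1. So 0 ≥ 1, which is false.

Unsatisfiable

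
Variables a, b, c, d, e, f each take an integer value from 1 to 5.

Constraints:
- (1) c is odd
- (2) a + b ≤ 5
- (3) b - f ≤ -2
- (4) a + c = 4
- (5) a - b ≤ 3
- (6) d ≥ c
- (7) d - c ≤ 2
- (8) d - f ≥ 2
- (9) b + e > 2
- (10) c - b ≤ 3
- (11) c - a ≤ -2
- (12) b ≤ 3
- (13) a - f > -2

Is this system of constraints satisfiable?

Constraints 3, 5, 7, 8, and 11 give b − a ≥ -3, a − c ≥ 2, c − d ≥ -2, d − f ≥ 2, f − b ≥ 2.
Adding all 5 inequalities: the left sides telescope to 0, and the right sides sum to (-3) + 2 + (-2) + 2 + 2 = 1. So 0 ≥ 1, which is false.

Unsatisfiable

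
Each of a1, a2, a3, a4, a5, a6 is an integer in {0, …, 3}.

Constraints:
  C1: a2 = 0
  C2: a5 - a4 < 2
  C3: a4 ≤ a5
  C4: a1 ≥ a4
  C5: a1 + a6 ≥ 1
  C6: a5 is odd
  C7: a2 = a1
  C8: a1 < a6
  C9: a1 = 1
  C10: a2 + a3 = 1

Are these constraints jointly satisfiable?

Constraint 1 fixes a2 = 0 and constraint 9 fixes a1 = 1, but constraint 7 requires a2 = a1. Since 0 ≠ 1, contradiction.

Unsatisfiable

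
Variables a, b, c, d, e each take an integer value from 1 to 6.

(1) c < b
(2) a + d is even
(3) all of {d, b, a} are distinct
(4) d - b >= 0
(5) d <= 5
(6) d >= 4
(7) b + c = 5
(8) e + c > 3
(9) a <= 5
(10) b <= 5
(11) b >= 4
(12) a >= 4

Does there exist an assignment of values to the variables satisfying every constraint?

Constraints 5, 6, 9, 10, 11, and 12 confine each of d, b, a to the 2 values {4, 5}.
Constraint 3 requires all 3 of them to be distinct, but only 2 values are available — impossible by the pigeonhole principle.

Unsatisfiable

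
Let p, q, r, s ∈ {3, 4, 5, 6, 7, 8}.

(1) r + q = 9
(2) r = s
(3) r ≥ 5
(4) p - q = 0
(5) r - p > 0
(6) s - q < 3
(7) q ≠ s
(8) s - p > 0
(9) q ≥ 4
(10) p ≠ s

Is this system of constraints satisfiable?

Satisfiable

One satisfying assignment is p = 4, q = 4, r = 5, s = 5.
For the less obvious constraints — constraint 1: r + q = 9; constraint 4: p - q = 0 — and the others hold by inspection.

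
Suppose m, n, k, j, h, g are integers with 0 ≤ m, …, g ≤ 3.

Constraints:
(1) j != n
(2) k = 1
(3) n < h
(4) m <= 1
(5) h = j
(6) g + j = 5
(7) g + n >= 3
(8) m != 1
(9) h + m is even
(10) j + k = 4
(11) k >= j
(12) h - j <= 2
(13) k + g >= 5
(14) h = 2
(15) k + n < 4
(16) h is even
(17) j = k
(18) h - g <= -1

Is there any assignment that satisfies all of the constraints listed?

Constraint 14 fixes h = 2 and constraint 2 fixes k = 1. Constraints 5 and 17 give h = j = k, so h = k. But 2 ≠ 1 — contradiction.

Unsatisfiable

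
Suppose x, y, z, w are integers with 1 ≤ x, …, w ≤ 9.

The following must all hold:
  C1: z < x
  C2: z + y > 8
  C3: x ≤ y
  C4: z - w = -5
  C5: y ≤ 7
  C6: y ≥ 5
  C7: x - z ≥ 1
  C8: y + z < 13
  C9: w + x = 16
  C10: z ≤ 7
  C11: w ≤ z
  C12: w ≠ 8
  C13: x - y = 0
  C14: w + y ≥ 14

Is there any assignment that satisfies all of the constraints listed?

Unsatisfiable

From constraints 10 and 11: w ≤ z ≤ 7. From constraints 3 and 5: x ≤ y ≤ 7. Hence w + x ≤ 14. But constraint 9 requires w + x = 16, and 16 > 14. Contradiction.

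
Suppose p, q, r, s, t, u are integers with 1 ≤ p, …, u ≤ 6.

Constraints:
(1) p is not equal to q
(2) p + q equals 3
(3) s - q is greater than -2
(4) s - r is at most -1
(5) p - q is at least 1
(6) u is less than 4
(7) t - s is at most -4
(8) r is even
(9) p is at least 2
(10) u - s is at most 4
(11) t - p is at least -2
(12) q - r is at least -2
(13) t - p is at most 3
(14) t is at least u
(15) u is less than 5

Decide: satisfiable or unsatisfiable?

Constraints 4, 5, 7, 11, and 12 give t − p ≥ -2, p − q ≥ 1, q − r ≥ -2, r − s ≥ 1, s − t ≥ 4.
Adding all 5 inequalities: the left sides telescope to 0, and the right sides sum to (-2) + 1 + (-2) + 1 + 4 = 2. So 0 ≥ 2, which is false.

Unsatisfiable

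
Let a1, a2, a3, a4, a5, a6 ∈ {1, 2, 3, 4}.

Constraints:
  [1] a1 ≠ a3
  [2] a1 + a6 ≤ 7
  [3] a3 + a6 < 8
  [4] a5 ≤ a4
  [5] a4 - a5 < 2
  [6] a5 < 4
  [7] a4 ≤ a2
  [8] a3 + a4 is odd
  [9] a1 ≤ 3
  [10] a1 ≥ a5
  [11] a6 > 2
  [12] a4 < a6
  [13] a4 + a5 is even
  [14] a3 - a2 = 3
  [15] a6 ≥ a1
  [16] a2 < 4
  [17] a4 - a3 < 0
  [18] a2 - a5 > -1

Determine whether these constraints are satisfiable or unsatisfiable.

Satisfiable

One satisfying assignment is a1 = 3, a2 = 1, a3 = 4, a4 = 1, a5 = 1, a6 = 3.
For the less obvious constraints — constraint 2: a1 + a6 = 6; constraint 3: a3 + a6 = 7 — and the others hold by inspection.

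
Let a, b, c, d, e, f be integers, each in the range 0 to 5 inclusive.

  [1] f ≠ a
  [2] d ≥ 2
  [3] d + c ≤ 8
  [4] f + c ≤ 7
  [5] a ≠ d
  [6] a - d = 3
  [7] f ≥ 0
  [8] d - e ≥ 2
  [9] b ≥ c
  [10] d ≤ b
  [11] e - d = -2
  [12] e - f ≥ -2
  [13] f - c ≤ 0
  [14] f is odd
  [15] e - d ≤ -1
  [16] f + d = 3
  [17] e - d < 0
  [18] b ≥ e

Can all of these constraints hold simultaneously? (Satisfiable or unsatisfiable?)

One satisfying assignment is a = 5, b = 5, c = 4, d = 2, e = 0, f = 1.
For the less obvious constraints — constraint 3: d + c = 6; constraint 4: f + c = 5; constraint 6: a - d = 3 — and the others hold by inspection.

Satisfiable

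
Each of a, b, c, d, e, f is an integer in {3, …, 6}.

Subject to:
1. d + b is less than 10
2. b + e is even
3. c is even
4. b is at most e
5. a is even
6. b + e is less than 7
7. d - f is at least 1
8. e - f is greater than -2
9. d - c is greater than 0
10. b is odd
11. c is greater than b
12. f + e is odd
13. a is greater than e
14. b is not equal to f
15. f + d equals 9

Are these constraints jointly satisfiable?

Satisfiable

The assignment a = 6, b = 3, c = 4, d = 5, e = 3, f = 4 works:
  constraint 1 holds since d + b = 8.
  constraint 6 holds since b + e = 6.
  constraint 7 holds since d - f = 1.
The rest check out directly.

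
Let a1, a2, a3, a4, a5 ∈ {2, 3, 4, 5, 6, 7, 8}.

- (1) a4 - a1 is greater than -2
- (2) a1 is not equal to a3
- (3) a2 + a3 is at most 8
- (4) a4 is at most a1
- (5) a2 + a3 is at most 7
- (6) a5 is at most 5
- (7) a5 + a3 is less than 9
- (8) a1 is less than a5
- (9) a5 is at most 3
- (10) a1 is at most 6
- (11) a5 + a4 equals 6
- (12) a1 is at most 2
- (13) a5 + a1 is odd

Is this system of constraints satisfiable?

From constraint 9: a5 ≤ 3. From constraints 4 and 12: a4 ≤ a1 ≤ 2. Hence a5 + a4 ≤ 5. But constraint 11 requires a5 + a4 = 6, and 6 > 5. Contradiction.

Unsatisfiable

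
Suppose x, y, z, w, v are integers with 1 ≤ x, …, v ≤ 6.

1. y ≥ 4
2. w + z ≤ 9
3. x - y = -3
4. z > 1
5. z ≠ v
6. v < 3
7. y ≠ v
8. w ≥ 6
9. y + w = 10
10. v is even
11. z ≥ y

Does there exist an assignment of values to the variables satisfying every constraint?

From constraint 8: w ≥ 6. From constraints 1 and 11: z ≥ y ≥ 4. Hence w + z ≥ 10. But constraint 2 requires w + z ≤ 9, and 9 < 10. Contradiction.

Unsatisfiable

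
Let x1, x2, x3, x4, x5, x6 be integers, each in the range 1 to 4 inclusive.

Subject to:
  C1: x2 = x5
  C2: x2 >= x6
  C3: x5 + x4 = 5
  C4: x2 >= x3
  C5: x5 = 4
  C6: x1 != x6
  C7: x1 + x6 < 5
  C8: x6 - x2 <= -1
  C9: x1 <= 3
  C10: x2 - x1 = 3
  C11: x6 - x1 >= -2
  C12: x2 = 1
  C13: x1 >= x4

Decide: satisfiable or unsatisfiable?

Constraint 12 fixes x2 = 1 and constraint 5 fixes x5 = 4, but constraint 1 requires x2 = x5. Since 1 ≠ 4, contradiction.

Unsatisfiable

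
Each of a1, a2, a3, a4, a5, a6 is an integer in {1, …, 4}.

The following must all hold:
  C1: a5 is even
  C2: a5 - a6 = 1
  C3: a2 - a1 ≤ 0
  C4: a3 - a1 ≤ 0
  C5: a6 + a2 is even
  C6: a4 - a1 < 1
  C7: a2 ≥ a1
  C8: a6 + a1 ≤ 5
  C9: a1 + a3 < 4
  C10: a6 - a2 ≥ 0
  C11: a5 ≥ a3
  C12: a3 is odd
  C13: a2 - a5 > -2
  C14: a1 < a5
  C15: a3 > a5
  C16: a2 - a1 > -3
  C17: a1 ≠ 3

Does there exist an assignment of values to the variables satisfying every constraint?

Unsatisfiable

Constraints 4, 14, and 15 give a5 < a3, a3 ≤ a1, a1 < a5. Chaining: a5 < a3 ≤ a1 < a5, which forces a5 < a5 — impossible.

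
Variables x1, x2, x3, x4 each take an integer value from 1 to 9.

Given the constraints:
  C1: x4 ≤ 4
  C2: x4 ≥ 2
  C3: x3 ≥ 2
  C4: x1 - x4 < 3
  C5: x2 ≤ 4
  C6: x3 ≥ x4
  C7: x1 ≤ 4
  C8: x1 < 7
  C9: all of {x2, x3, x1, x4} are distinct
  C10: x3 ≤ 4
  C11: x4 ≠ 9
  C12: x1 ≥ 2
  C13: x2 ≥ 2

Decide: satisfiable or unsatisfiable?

Constraints 1, 2, 3, 5, 7, 10, 12, and 13 confine each of x2, x3, x1, x4 to the 3 values {2, …, 4}.
Constraint 9 requires all 4 of them to be distinct, but only 3 values are available — impossible by the pigeonhole principle.

Unsatisfiable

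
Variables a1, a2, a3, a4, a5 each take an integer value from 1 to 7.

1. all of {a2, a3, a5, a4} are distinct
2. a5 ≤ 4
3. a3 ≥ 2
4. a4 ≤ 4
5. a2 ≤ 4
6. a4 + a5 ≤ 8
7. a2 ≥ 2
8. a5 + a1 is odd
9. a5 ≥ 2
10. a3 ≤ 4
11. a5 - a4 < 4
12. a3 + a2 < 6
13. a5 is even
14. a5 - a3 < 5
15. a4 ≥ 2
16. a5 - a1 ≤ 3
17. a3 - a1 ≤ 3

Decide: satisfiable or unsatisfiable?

Constraints 2, 3, 4, 5, 7, 9, 10, and 15 confine each of a2, a3, a5, a4 to the 3 values {2, …, 4}.
Constraint 1 requires all 4 of them to be distinct, but only 3 values are available — impossible by the pigeonhole principle.

Unsatisfiable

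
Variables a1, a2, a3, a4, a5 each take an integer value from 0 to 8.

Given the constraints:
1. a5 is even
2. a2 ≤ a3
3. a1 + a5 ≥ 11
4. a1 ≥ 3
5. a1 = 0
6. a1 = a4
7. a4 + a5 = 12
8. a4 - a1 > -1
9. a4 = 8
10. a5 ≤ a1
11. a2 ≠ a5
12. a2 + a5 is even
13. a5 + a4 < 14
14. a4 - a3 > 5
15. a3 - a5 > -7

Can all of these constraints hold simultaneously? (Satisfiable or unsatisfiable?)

Unsatisfiable

Constraint 5 fixes a1 = 0 and constraint 9 fixes a4 = 8, but constraint 6 requires a1 = a4. Since 0 ≠ 8, contradiction.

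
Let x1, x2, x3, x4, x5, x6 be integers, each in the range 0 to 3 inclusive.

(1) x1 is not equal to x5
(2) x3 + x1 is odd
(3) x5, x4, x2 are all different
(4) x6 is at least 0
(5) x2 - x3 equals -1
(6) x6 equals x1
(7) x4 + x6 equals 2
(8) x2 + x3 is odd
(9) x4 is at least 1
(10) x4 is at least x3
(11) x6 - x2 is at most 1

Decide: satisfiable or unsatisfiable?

Satisfiable

The assignment x1 = 0, x2 = 0, x3 = 1, x4 = 2, x5 = 1, x6 = 0 works:
  constraint 5 holds since x2 - x3 = -1.
  constraint 7 holds since x4 + x6 = 2.
  constraint 11 holds since x6 - x2 = 0.
The rest check out directly.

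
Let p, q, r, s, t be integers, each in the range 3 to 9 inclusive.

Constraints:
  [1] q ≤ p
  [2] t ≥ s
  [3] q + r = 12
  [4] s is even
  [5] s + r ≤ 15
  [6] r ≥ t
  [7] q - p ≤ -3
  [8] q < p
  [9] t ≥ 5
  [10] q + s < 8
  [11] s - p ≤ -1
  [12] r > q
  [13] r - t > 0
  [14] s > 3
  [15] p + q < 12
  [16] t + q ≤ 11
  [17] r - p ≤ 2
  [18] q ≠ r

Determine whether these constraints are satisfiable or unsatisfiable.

Setting (p, q, r, s, t) = (8, 3, 9, 4, 7) satisfies everything: constraint 3: q + r = 12; constraint 5: s + r = 13; constraint 7: q - p = -5, and the others follow.

Satisfiable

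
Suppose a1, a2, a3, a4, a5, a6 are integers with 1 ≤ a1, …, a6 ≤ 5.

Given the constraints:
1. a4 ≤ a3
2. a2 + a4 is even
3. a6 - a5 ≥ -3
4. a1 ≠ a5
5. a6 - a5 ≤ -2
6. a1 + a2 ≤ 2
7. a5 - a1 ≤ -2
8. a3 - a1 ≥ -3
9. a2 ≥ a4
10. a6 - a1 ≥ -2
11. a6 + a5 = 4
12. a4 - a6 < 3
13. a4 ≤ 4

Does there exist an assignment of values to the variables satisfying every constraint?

Unsatisfiable

Constraints 5, 7, and 10 give a1 − a5 ≥ 2, a5 − a6 ≥ 2, a6 − a1 ≥ -2.
Adding all 3 inequalities: the left sides telescope to 0, and the right sides sum to 2 + 2 + (-2) = 2. So 0 ≥ 2, which is false.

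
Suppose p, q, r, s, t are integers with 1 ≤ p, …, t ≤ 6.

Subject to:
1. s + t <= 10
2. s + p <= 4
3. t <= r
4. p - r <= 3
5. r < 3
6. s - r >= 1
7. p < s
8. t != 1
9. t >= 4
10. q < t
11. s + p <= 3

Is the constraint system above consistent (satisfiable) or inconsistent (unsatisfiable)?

From constraints 3 and 9: r ≥ t and t ≥ 4, so r ≥ 4. From constraint 5: r ≤ 2. But 2 < 4, so no value of r works.

Unsatisfiable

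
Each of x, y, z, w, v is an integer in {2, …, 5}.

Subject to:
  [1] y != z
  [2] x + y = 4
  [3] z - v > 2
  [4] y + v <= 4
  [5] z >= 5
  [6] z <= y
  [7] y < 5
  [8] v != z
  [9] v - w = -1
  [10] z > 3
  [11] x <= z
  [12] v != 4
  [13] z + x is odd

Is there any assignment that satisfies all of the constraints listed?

Unsatisfiable

From constraints 5 and 6: y ≥ z and z ≥ 5, so y ≥ 5. From constraint 7: y ≤ 4. But 4 < 5, so no value of y works.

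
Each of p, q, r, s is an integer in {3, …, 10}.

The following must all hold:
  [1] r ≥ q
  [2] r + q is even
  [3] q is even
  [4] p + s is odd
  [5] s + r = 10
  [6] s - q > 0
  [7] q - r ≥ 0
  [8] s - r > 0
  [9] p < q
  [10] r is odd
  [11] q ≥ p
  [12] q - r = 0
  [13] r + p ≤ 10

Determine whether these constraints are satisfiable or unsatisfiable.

Constraint 10 makes r odd and constraint 3 makes q even, so r + q must be odd. Constraint 2 says r + q is even — contradiction.

Unsatisfiable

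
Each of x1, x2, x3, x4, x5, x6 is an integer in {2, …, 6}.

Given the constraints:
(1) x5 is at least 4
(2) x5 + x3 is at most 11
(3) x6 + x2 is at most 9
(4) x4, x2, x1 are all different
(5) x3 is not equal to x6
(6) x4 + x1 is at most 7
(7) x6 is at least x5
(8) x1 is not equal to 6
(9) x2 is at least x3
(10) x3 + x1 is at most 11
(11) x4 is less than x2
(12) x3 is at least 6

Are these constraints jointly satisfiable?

Unsatisfiable

From constraints 1 and 7: x6 ≥ x5 ≥ 4. From constraints 9 and 12: x2 ≥ x3 ≥ 6. Hence x6 + x2 ≥ 10. But constraint 3 requires x6 + x2 ≤ 9, and 9 < 10. Contradiction.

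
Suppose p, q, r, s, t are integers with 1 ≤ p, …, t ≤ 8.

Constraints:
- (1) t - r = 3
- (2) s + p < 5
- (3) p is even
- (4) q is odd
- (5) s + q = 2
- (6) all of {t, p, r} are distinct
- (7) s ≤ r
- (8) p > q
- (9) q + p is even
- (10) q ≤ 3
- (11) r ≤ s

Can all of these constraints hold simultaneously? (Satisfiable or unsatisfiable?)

Unsatisfiable

Constraint 4 makes q odd and constraint 3 makes p even, so q + p must be odd. Constraint 9 says q + p is even — contradiction.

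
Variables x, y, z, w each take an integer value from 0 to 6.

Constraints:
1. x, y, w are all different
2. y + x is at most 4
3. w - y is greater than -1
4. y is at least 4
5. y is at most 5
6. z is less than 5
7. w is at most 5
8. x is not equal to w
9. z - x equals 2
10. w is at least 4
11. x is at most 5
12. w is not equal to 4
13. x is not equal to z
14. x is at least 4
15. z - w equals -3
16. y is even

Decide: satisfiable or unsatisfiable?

Constraints 4, 5, 7, 10, 11, and 14 confine each of x, y, w to the 2 values {4, 5}.
Constraint 1 requires all 3 of them to be distinct, but only 2 values are available — impossible by the pigeonhole principle.

Unsatisfiable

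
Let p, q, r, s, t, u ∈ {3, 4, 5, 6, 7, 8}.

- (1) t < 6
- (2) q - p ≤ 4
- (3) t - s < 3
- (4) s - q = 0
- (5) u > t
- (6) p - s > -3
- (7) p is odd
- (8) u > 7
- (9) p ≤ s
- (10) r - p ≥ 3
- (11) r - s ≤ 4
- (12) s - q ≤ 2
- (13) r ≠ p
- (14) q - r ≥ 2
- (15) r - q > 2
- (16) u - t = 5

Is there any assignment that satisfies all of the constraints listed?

Constraints 2, 10, and 14 give p − q ≥ -4, q − r ≥ 2, r − p ≥ 3.
Adding all 3 inequalities: the left sides telescope to 0, and the right sides sum to (-4) + 2 + 3 = 1. So 0 ≥ 1, which is false.

Unsatisfiable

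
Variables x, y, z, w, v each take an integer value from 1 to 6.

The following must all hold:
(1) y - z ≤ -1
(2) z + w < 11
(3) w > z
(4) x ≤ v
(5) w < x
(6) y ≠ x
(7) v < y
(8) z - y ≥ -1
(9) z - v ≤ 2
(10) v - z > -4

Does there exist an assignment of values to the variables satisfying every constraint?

Constraints 1, 3, 4, 5, and 7 give z < w, w < x, x ≤ v, v < y, y < z. Chaining: z < w < x ≤ v < y < z, which forces z < z — impossible.

Unsatisfiable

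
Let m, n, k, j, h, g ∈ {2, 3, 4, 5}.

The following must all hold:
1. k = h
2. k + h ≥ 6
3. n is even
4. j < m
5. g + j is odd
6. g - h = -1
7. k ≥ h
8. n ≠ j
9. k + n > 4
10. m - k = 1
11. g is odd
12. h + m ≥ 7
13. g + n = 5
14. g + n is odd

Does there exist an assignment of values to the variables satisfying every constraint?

Satisfiable

Take m = 5, n = 2, k = 4, j = 4, h = 4, g = 3. Then constraint 2: k + h = 8; constraint 6: g - h = -1; constraint 9: k + n = 6, and every other listed constraint is also met.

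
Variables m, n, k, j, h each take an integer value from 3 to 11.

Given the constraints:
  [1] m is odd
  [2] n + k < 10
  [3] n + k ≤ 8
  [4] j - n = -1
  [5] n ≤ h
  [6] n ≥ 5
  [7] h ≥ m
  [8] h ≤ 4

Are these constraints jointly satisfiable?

Unsatisfiable

From constraint 6: n ≥ 5. From constraints 5 and 8: n ≤ h and h ≤ 4, so n ≤ 4. But 4 < 5, so no value of n works.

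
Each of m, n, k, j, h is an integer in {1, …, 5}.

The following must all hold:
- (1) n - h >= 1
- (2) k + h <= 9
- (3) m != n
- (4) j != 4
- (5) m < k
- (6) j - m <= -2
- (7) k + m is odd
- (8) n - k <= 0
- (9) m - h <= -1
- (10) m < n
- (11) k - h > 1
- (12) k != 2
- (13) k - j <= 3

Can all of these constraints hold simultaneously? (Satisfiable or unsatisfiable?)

Unsatisfiable

Constraints 1, 6, 8, 9, and 13 give j − k ≥ -3, k − n ≥ 0, n − h ≥ 1, h − m ≥ 1, m − j ≥ 2.
Adding all 5 inequalities: the left sides telescope to 0, and the right sides sum to (-3) + 0 + 1 + 1 + 2 = 1. So 0 ≥ 1, which is false.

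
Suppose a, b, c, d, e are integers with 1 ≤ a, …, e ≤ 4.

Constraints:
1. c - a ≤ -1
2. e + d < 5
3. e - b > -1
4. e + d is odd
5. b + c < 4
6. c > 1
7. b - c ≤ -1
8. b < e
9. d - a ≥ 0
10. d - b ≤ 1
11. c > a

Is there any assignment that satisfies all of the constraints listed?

Constraints 1, 7, 9, and 10 give b − d ≥ -1, d − a ≥ 0, a − c ≥ 1, c − b ≥ 1.
Adding all 4 inequalities: the left sides telescope to 0, and the right sides sum to (-1) + 0 + 1 + 1 = 1. So 0 ≥ 1, which is false.

Unsatisfiable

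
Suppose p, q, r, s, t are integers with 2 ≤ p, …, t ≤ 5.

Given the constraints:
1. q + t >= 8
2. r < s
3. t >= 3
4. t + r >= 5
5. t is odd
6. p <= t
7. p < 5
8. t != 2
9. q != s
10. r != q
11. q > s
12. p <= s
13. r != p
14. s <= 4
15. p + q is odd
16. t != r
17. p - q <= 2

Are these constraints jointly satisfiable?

Satisfiable

Setting (p, q, r, s, t) = (3, 4, 2, 3, 5) satisfies everything: constraint 1: q + t = 9; constraint 4: t + r = 7; constraint 17: p - q = -1, and the others follow.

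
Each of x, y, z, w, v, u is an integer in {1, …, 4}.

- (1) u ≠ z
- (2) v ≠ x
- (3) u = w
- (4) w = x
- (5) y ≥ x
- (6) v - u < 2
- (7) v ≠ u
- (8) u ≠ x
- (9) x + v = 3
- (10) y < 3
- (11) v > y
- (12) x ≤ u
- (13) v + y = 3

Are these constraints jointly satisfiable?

From constraints 3 and 4, u = w = x, so u = x. But constraint 8 says u ≠ x. Contradiction.

Unsatisfiable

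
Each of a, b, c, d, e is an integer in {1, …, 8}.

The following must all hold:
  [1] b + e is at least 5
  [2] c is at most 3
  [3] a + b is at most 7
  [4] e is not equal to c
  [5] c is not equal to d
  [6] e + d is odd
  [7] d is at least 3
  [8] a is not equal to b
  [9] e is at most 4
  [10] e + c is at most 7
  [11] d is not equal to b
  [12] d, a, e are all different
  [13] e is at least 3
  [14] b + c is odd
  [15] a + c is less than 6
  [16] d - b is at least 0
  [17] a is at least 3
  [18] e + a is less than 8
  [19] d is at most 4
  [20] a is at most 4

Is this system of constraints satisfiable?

Unsatisfiable

Constraints 7, 9, 13, 17, 19, and 20 confine each of d, a, e to the 2 values {3, 4}.
Constraint 12 requires all 3 of them to be distinct, but only 2 values are available — impossible by the pigeonhole principle.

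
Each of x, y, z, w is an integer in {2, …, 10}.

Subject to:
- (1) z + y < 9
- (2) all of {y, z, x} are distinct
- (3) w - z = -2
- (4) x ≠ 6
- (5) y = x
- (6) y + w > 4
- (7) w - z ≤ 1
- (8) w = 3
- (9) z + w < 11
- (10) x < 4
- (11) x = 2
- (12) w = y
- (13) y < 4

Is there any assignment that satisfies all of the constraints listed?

Unsatisfiable

Constraint 8 fixes w = 3 and constraint 11 fixes x = 2. Constraints 5 and 12 give w = y = x, so w = x. But 3 ≠ 2 — contradiction.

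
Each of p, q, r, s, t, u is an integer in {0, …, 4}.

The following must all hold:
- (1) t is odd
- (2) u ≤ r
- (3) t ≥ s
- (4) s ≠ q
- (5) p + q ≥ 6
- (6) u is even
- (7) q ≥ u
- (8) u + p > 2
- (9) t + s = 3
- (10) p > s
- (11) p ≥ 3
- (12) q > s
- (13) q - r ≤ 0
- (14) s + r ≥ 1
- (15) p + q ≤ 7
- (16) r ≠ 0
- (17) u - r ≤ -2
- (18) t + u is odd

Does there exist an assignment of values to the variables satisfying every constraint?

Satisfiable

Try p = 3, q = 4, r = 4, s = 0, t = 3, u = 0.
Check constraint 5: p + q = 7; constraint 8: u + p = 3; constraint 9: t + s = 3. The remaining constraints are straightforward to verify.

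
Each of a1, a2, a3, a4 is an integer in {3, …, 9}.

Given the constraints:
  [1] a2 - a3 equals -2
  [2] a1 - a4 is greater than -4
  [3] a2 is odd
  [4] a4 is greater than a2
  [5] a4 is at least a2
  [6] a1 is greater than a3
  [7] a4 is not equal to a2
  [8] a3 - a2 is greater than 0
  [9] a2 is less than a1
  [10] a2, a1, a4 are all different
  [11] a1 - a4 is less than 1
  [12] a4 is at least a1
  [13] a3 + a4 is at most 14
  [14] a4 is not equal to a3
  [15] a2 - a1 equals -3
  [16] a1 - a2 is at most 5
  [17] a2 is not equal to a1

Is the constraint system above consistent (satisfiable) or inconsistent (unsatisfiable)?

Satisfiable

One satisfying assignment is a1 = 6, a2 = 3, a3 = 5, a4 = 7.
For the less obvious constraints — constraint 1: a2 - a3 = -2; constraint 2: a1 - a4 = -1; constraint 8: a3 - a2 = 2 — and the others hold by inspection.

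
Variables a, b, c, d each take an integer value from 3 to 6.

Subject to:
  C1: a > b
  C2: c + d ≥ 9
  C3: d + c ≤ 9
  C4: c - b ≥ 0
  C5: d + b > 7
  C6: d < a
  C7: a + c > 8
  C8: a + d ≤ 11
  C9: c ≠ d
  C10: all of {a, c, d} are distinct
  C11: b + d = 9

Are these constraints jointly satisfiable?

Try a = 6, b = 5, c = 5, d = 4.
Check constraint 2: c + d = 9; constraint 3: d + c = 9. The remaining constraints are straightforward to verify.

Satisfiable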